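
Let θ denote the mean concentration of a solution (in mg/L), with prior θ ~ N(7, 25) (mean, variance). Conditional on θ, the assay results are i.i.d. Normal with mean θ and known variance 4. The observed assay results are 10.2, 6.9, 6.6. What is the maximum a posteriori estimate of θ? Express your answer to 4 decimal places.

θ̂_MAP = 7.8544

n = 3; x̄ = (10.2 + 6.9 + 6.6)/3 = 23.7/3 = 7.9.
For a Normal prior and Normal likelihood with known variance, the posterior is Normal; its mode equals its mean, the precision-weighted average.
Prior precision 1/σ₀² = 1/25 = 0.04; data precision n/σ² = 3/4 = 0.75.
θ̂ = (0.04·7 + 0.75·7.9) / (0.04 + 0.75) = 6.205/0.79 = 1241/158 ≈ 7.8544.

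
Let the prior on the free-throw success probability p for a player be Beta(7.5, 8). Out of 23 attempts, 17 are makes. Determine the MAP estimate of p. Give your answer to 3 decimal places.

Prior: Beta(7.5, 8).
Data: 17 successes in 23 trials. The binomial likelihood contributes p^17(1−p)^6, so the posterior is Beta(7.5+17, 8+6) = Beta(24.5, 14).
For Beta(a, b) with a, b > 1 the mode is (a−1)/(a+b−2) = 23.5/36.5 ≈ 0.644.

p̂_MAP = 0.644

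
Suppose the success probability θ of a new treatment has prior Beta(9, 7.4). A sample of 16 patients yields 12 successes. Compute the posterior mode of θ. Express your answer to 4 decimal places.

Prior: Beta(9, 7.4).
Data: 12 successes in 16 trials. The binomial likelihood contributes θ^12(1−θ)^4, so the posterior is Beta(9+12, 7.4+4) = Beta(21, 11.4).
For Beta(a, b) with a, b > 1 the mode is (a−1)/(a+b−2) = 20/30.4 ≈ 0.6579.

θ̂_MAP = 0.6579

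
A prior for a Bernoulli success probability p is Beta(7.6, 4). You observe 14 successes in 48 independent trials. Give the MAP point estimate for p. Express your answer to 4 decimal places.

Prior: Beta(7.6, 4).
Data: 14 successes in 48 trials. The binomial likelihood contributes p^14(1−p)^34, so the posterior is Beta(7.6+14, 4+34) = Beta(21.6, 38).
For Beta(a, b) with a, b > 1 the mode is (a−1)/(a+b−2) = 20.6/57.6 ≈ 0.3576.

p̂_MAP = 0.3576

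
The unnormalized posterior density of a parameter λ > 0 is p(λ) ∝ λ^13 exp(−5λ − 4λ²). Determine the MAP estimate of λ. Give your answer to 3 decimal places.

λ̂_MAP = 1.000

ℓ'(λ) = 13/λ − 5 − 8λ. Setting this to zero and multiplying by λ: 8λ² + 5λ − 13 = 0.
λ = (−5 + √(5² + 4·8·13)) / (2·8) = (−5 + √441) / 16 = (−5 + 21)/16 = 1.
ℓ''(λ) = −13/λ² − 8 < 0, confirming a maximum.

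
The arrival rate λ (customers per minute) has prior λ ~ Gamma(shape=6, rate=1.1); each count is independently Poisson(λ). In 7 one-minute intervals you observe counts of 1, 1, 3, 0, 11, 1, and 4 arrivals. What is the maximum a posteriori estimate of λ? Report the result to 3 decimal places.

Σxᵢ = 1+1+3+0+11+1+4 = 21, with n = 7.
Posterior ∝ λ^5e^(−1.1λ) · λ^21e^(−7λ) = λ^26e^(−8.1λ), i.e. Gamma(shape=27, rate=8.1).
The mode of a Gamma(a, b) with a ≥ 1 (shape–rate) is (a−1)/b = 26/8.1 ≈ 3.210.

λ̂_MAP = 3.210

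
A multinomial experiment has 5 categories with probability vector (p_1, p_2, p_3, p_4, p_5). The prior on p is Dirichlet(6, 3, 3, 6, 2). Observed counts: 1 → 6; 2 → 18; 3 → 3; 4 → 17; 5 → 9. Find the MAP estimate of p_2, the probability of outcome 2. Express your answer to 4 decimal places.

MAP estimate: 0.2941

The posterior is Dirichlet(αᵢ + nᵢ) = Dirichlet(12, 21, 6, 23, 11).
For a Dirichlet(a₁,…,a_K) with all aᵢ > 1, the mode has j-th component (aⱼ − 1)/(Σaᵢ − K).
Here Σaᵢ = 73 and K = 5, so p_2 = (21 − 1)/(73 − 5) = 20/68 ≈ 0.2941.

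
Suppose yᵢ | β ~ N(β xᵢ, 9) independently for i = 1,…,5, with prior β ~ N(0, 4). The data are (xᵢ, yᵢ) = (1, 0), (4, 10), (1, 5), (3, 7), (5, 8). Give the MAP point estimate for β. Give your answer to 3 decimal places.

log p(β | y) = −Σ(yᵢ − βxᵢ)²/(2·9) − β²/(2·4) + const.
Setting the derivative to zero: Σxᵢ(yᵢ − βxᵢ)/9 − β/4 = 0, so β = Σxᵢyᵢ / (Σxᵢ² + σ²/τ²).
Σxᵢyᵢ = 1·0 + 4·10 + 1·5 + 3·7 + 5·8 = 106; Σxᵢ² = 52; σ²/τ² = 2.25.
β̂_MAP = 106 / (52 + 2.25) = 106/54.25 ≈ 1.954.

β̂_MAP = 1.954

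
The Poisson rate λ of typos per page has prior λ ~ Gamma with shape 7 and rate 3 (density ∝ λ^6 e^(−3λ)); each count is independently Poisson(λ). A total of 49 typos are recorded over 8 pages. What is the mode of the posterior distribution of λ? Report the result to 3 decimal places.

Σxᵢ = 49, n = 8.
Posterior ∝ λ^6e^(−3λ) · λ^49e^(−8λ) = λ^55e^(−11λ), i.e. Gamma(shape=56, rate=11).
The mode of a Gamma(a, b) with a ≥ 1 (shape–rate) is (a−1)/b = 55/11 ≈ 5.000.

λ̂_MAP = 5.000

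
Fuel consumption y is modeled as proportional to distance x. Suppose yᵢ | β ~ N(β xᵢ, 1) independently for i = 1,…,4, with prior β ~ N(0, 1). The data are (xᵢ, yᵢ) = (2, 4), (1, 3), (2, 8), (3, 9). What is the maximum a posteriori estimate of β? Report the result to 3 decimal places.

β̂_MAP = 2.842

log p(β | y) = −Σ(yᵢ − βxᵢ)²/(2·1) − β²/(2·1) + const.
Setting the derivative to zero: Σxᵢ(yᵢ − βxᵢ)/1 − β/1 = 0, so β = Σxᵢyᵢ / (Σxᵢ² + σ²/τ²).
Σxᵢyᵢ = 2·4 + 1·3 + 2·8 + 3·9 = 54; Σxᵢ² = 18; σ²/τ² = 1.
β̂_MAP = 54 / (18 + 1) = 54/19 ≈ 2.842.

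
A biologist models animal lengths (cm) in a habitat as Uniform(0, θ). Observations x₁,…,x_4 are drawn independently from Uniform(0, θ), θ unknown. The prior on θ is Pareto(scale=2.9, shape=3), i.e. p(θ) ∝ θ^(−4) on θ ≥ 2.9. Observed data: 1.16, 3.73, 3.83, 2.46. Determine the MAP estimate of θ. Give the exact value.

θ̂_MAP = 3.83

The Uniform(0, θ) likelihood is θ^(−n) for θ ≥ max(xᵢ), zero otherwise. Here max(xᵢ) = 3.83.
Posterior ∝ θ^(−4) · θ^(−4) = θ^(−8) on θ ≥ max(2.9, 3.83) = 3.83.
This density is strictly decreasing in θ, so the posterior mode lies at the lower boundary of the support.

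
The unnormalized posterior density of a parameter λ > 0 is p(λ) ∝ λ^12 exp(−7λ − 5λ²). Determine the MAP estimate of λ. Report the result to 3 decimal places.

ℓ'(λ) = 12/λ − 7 − 10λ. Setting this to zero and multiplying by λ: 10λ² + 7λ − 12 = 0.
λ = (−7 + √(7² + 4·10·12)) / (2·10) = (−7 + √529) / 20 = (−7 + 23)/20 = 4/5.
ℓ''(λ) = −12/λ² − 10 < 0, confirming a maximum.

λ̂_MAP = 0.800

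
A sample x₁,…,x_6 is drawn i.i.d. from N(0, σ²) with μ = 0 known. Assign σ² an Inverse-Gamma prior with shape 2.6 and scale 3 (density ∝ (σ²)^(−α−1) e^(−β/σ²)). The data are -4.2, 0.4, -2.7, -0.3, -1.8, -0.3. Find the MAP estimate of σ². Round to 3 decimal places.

σ̂²_MAP = 2.614

Sum of squared deviations about the known mean: SS = (-4.2−0)² + (0.4−0)² + (-2.7−0)² + (-0.3−0)² + (-1.8−0)² + (-0.3−0)² = 28.51.
The Normal likelihood contributes (σ²)^(−n/2) exp(−SS/(2σ²)), so the posterior is Inverse-Gamma(α + n/2, β + SS/2) = Inverse-Gamma(5.6, 17.255).
The mode of Inverse-Gamma(a, b) is b/(a+1) = 17.255/6.6 ≈ 2.614.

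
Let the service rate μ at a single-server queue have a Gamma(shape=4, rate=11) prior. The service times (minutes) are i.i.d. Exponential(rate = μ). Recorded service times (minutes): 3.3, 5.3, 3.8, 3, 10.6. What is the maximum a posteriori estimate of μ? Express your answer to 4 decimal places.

The Exponential(rate=μ) likelihood is ∝ μ^n e^(−μΣtᵢ). Here n = 5 and Σtᵢ = 3.3 + 5.3 + 3.8 + 3 + 10.6 = 26.
Posterior ∝ μ^3e^(−11μ) · μ^5e^(−26μ) = μ^8e^(−37μ), i.e. Gamma(9, 37).
Mode = (a−1)/b = 8/37 ≈ 0.2162.

μ̂_MAP = 0.2162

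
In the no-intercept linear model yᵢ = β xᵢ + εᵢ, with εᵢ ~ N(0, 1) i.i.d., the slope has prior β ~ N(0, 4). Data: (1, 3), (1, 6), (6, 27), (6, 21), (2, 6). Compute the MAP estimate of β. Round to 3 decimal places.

β̂_MAP = 3.949

log p(β | y) = −Σ(yᵢ − βxᵢ)²/(2·1) − β²/(2·4) + const.
Setting the derivative to zero: Σxᵢ(yᵢ − βxᵢ)/1 − β/4 = 0, so β = Σxᵢyᵢ / (Σxᵢ² + σ²/τ²).
Σxᵢyᵢ = 1·3 + 1·6 + 6·27 + 6·21 + 2·6 = 309; Σxᵢ² = 78; σ²/τ² = 0.25.
β̂_MAP = 309 / (78 + 0.25) = 309/78.25 ≈ 3.949.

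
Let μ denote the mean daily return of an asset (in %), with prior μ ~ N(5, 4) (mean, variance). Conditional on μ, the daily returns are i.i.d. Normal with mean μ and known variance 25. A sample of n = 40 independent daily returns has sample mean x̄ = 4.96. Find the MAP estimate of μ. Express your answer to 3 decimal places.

μ̂_MAP = 4.965

n = 40, x̄ = 4.96.
For a Normal prior and Normal likelihood with known variance, the posterior is Normal; its mode equals its mean, the precision-weighted average.
Prior precision 1/σ₀² = 1/4 = 0.25; data precision n/σ² = 40/25 = 1.6.
μ̂ = (0.25·5 + 1.6·4.96) / (0.25 + 1.6) = 9.186/1.85 = 4593/925 ≈ 4.965.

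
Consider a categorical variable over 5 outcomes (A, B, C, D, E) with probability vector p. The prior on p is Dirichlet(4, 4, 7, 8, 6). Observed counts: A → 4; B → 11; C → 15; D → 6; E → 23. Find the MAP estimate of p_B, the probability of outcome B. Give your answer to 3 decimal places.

The posterior is Dirichlet(αᵢ + nᵢ) = Dirichlet(8, 15, 22, 14, 29).
For a Dirichlet(a₁,…,a_K) with all aᵢ > 1, the mode has j-th component (aⱼ − 1)/(Σaᵢ − K).
Here Σaᵢ = 88 and K = 5, so p_B = (15 − 1)/(88 − 5) = 14/83 ≈ 0.169.

MAP estimate of p_B = 0.169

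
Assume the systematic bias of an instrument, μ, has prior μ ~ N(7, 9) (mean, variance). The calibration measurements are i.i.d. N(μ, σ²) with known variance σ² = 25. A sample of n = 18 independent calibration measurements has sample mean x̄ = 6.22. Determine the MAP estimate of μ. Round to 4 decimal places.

μ̂_MAP = 6.3243

n = 18, x̄ = 6.22.
For a Normal prior and Normal likelihood with known variance, the posterior is Normal; its mode equals its mean, the precision-weighted average.
Prior precision 1/σ₀² = 1/9; data precision n/σ² = 18/25 = 0.72.
μ̂ = ((1/9)·7 + 0.72·6.22) / (1/9 + 0.72) = (29566/5625)/(187/225) = 29566/4675 ≈ 6.3243.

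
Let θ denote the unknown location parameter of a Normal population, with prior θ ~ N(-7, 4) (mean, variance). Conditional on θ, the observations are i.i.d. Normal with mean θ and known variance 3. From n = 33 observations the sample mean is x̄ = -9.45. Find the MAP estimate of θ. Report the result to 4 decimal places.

θ̂_MAP = -9.3956

n = 33, x̄ = -9.45.
For a Normal prior and Normal likelihood with known variance, the posterior is Normal; its mode equals its mean, the precision-weighted average.
Prior precision 1/σ₀² = 1/4 = 0.25; data precision n/σ² = 33/3 = 11.
θ̂ = (0.25·(-7) + 11·(-9.45)) / (0.25 + 11) = (-105.7)/11.25 = -2114/225 ≈ -9.3956.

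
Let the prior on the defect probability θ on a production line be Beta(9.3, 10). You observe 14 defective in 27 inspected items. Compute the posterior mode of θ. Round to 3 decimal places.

θ̂_MAP = 0.503

Prior: Beta(9.3, 10).
Data: 14 successes in 27 trials. The binomial likelihood contributes θ^14(1−θ)^13, so the posterior is Beta(9.3+14, 10+13) = Beta(23.3, 23).
For Beta(a, b) with a, b > 1 the mode is (a−1)/(a+b−2) = 22.3/44.3 ≈ 0.503.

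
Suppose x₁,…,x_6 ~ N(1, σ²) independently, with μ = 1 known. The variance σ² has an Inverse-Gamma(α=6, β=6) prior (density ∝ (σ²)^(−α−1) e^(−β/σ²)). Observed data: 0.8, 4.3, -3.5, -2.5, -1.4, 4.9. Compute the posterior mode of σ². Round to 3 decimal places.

σ̂²_MAP = 3.820

Sum of squared deviations about the known mean: SS = (0.8−1)² + (4.3−1)² + (-3.5−1)² + (-2.5−1)² + (-1.4−1)² + (4.9−1)² = 64.4.
The Normal likelihood contributes (σ²)^(−n/2) exp(−SS/(2σ²)), so the posterior is Inverse-Gamma(α + n/2, β + SS/2) = Inverse-Gamma(9, 38.2).
The mode of Inverse-Gamma(a, b) is b/(a+1) = 38.2/10 ≈ 3.820.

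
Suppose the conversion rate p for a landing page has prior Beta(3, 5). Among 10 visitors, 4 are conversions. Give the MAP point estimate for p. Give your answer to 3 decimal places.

Prior: Beta(3, 5).
Data: 4 successes in 10 trials. The binomial likelihood contributes p^4(1−p)^6, so the posterior is Beta(3+4, 5+6) = Beta(7, 11).
For Beta(a, b) with a, b > 1 the mode is (a−1)/(a+b−2) = 6/16 ≈ 0.375.

p̂_MAP = 0.375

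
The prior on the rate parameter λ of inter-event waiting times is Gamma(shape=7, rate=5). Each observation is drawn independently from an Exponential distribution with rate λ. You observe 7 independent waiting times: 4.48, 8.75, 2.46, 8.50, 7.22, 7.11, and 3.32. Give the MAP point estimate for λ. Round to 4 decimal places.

λ̂_MAP = 0.2775

The Exponential(rate=λ) likelihood is ∝ λ^n e^(−λΣtᵢ). Here n = 7 and Σtᵢ = 4.48 + 8.75 + 2.46 + 8.50 + 7.22 + 7.11 + 3.32 = 41.84.
Posterior ∝ λ^6e^(−5λ) · λ^7e^(−41.84λ) = λ^13e^(−46.84λ), i.e. Gamma(14, 46.84).
Mode = (a−1)/b = 13/46.84 ≈ 0.2775.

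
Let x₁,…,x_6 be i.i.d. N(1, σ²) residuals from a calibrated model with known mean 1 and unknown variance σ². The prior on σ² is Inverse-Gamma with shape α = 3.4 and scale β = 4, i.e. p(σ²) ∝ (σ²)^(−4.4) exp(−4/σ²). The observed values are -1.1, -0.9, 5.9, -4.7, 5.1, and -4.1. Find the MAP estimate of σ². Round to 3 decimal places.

σ̂²_MAP = 7.793

Sum of squared deviations about the known mean: SS = (-1.1−1)² + (-0.9−1)² + (5.9−1)² + (-4.7−1)² + (5.1−1)² + (-4.1−1)² = 107.34.
The Normal likelihood contributes (σ²)^(−n/2) exp(−SS/(2σ²)), so the posterior is Inverse-Gamma(α + n/2, β + SS/2) = Inverse-Gamma(6.4, 57.67).
The mode of Inverse-Gamma(a, b) is b/(a+1) = 57.67/7.4 ≈ 7.793.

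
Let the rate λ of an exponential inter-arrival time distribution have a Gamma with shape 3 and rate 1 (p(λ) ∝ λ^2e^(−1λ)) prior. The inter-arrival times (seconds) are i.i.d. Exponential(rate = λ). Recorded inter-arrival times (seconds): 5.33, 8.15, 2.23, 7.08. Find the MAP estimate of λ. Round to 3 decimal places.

λ̂_MAP = 0.252

The Exponential(rate=λ) likelihood is ∝ λ^n e^(−λΣtᵢ). Here n = 4 and Σtᵢ = 5.33 + 8.15 + 2.23 + 7.08 = 22.79.
Posterior ∝ λ^2e^(−1λ) · λ^4e^(−22.79λ) = λ^6e^(−23.79λ), i.e. Gamma(7, 23.79).
Mode = (a−1)/b = 6/23.79 ≈ 0.252.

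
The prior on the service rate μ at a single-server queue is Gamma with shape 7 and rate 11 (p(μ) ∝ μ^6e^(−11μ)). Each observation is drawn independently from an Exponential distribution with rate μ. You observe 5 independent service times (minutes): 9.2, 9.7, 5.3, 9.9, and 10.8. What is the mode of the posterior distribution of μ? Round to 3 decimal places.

The Exponential(rate=μ) likelihood is ∝ μ^n e^(−μΣtᵢ). Here n = 5 and Σtᵢ = 9.2 + 9.7 + 5.3 + 9.9 + 10.8 = 44.9.
Posterior ∝ μ^6e^(−11μ) · μ^5e^(−44.9μ) = μ^11e^(−55.9μ), i.e. Gamma(12, 55.9).
Mode = (a−1)/b = 11/55.9 ≈ 0.197.

μ̂_MAP = 0.197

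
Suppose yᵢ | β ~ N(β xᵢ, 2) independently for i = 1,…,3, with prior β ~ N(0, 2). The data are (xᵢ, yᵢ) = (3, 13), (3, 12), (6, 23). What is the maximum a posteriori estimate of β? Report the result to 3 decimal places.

log p(β | y) = −Σ(yᵢ − βxᵢ)²/(2·2) − β²/(2·2) + const.
Setting the derivative to zero: Σxᵢ(yᵢ − βxᵢ)/2 − β/2 = 0, so β = Σxᵢyᵢ / (Σxᵢ² + σ²/τ²).
Σxᵢyᵢ = 3·13 + 3·12 + 6·23 = 213; Σxᵢ² = 54; σ²/τ² = 1.
β̂_MAP = 213 / (54 + 1) = 213/55 ≈ 3.873.

β̂_MAP = 3.873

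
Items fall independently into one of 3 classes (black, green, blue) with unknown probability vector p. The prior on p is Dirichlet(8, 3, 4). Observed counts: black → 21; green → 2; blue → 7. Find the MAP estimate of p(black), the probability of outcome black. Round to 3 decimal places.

MAP estimate of p(black) = 0.667

The posterior is Dirichlet(αᵢ + nᵢ) = Dirichlet(29, 5, 11).
For a Dirichlet(a₁,…,a_K) with all aᵢ > 1, the mode has j-th component (aⱼ − 1)/(Σaᵢ − K).
Here Σaᵢ = 45 and K = 3, so p(black) = (29 − 1)/(45 − 3) = 28/42 ≈ 0.667.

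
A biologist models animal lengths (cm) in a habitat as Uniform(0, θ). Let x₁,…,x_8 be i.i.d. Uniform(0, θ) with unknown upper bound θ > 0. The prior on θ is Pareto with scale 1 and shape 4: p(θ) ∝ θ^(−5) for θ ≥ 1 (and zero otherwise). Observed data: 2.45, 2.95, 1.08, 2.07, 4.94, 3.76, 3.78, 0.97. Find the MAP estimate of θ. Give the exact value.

The Uniform(0, θ) likelihood is θ^(−n) for θ ≥ max(xᵢ), zero otherwise. Here max(xᵢ) = 4.94.
Posterior ∝ θ^(−5) · θ^(−8) = θ^(−13) on θ ≥ max(1, 4.94) = 4.94.
This density is strictly decreasing in θ, so the posterior mode lies at the lower boundary of the support.

θ̂_MAP = 4.94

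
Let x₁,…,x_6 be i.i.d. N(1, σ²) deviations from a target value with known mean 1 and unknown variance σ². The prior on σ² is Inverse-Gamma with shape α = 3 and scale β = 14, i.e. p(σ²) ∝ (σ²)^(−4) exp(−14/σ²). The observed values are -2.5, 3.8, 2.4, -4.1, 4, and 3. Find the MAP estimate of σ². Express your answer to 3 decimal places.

σ̂²_MAP = 6.361

Sum of squared deviations about the known mean: SS = (-2.5−1)² + (3.8−1)² + (2.4−1)² + (-4.1−1)² + (4−1)² + (3−1)² = 61.06.
The Normal likelihood contributes (σ²)^(−n/2) exp(−SS/(2σ²)), so the posterior is Inverse-Gamma(α + n/2, β + SS/2) = Inverse-Gamma(6, 44.53).
The mode of Inverse-Gamma(a, b) is b/(a+1) = 44.53/7 ≈ 6.361.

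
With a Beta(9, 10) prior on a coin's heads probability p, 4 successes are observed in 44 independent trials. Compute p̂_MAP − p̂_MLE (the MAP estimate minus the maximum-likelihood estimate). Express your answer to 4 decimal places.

Posterior is Beta(13, 50); MAP = (13−1)/(63−2) = 12/61 ≈ 0.19672.
MLE ignores the prior: p̂_MLE = k/n = 4/44 ≈ 0.09091.
Difference = 12/61 − 4/44 = 71/671 ≈ 0.1058.

MAP − MLE = 0.1058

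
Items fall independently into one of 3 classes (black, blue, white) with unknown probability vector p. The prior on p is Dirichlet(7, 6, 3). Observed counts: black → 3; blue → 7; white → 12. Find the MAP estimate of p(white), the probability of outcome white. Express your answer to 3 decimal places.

The posterior is Dirichlet(αᵢ + nᵢ) = Dirichlet(10, 13, 15).
For a Dirichlet(a₁,…,a_K) with all aᵢ > 1, the mode has j-th component (aⱼ − 1)/(Σaᵢ − K).
Here Σaᵢ = 38 and K = 3, so p(white) = (15 − 1)/(38 − 3) = 14/35 ≈ 0.400.

MAP estimate of p(white) = 0.400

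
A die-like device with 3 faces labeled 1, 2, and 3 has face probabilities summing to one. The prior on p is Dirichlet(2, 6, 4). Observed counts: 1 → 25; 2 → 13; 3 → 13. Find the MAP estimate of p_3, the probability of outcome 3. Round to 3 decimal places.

The posterior is Dirichlet(αᵢ + nᵢ) = Dirichlet(27, 19, 17).
For a Dirichlet(a₁,…,a_K) with all aᵢ > 1, the mode has j-th component (aⱼ − 1)/(Σaᵢ − K).
Here Σaᵢ = 63 and K = 3, so p_3 = (17 − 1)/(63 − 3) = 16/60 ≈ 0.267.

MAP estimate: 0.267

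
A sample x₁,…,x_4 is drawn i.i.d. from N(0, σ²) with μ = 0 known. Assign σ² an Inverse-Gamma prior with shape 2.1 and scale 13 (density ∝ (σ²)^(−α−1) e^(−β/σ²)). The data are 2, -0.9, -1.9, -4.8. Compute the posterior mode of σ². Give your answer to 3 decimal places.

σ̂²_MAP = 5.633

Sum of squared deviations about the known mean: SS = (2−0)² + (-0.9−0)² + (-1.9−0)² + (-4.8−0)² = 31.46.
The Normal likelihood contributes (σ²)^(−n/2) exp(−SS/(2σ²)), so the posterior is Inverse-Gamma(α + n/2, β + SS/2) = Inverse-Gamma(4.1, 28.73).
The mode of Inverse-Gamma(a, b) is b/(a+1) = 28.73/5.1 ≈ 5.633.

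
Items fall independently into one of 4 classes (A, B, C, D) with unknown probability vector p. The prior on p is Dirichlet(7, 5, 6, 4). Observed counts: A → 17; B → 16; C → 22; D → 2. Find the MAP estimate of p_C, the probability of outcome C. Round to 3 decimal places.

MAP estimate of p_C = 0.360

The posterior is Dirichlet(αᵢ + nᵢ) = Dirichlet(24, 21, 28, 6).
For a Dirichlet(a₁,…,a_K) with all aᵢ > 1, the mode has j-th component (aⱼ − 1)/(Σaᵢ − K).
Here Σaᵢ = 79 and K = 4, so p_C = (28 − 1)/(79 − 4) = 27/75 ≈ 0.360.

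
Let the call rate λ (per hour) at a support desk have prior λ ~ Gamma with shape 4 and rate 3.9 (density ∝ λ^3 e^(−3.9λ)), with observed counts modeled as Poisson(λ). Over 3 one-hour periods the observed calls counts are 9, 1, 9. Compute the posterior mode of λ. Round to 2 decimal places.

Σxᵢ = 9+1+9 = 19, with n = 3.
Posterior ∝ λ^3e^(−3.9λ) · λ^19e^(−3λ) = λ^22e^(−6.9λ), i.e. Gamma(shape=23, rate=6.9).
The mode of a Gamma(a, b) with a ≥ 1 (shape–rate) is (a−1)/b = 22/6.9 ≈ 3.19.

λ̂_MAP = 3.19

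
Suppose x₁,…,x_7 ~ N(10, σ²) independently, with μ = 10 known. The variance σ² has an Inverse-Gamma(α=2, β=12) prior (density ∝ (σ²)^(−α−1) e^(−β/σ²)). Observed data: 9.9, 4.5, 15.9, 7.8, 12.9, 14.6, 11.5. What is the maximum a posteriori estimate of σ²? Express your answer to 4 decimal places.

σ̂²_MAP = 9.6715

Sum of squared deviations about the known mean: SS = (9.9−10)² + (4.5−10)² + (15.9−10)² + (7.8−10)² + (12.9−10)² + (14.6−10)² + (11.5−10)² = 101.73.
The Normal likelihood contributes (σ²)^(−n/2) exp(−SS/(2σ²)), so the posterior is Inverse-Gamma(α + n/2, β + SS/2) = Inverse-Gamma(5.5, 62.865).
The mode of Inverse-Gamma(a, b) is b/(a+1) = 62.865/6.5 ≈ 9.6715.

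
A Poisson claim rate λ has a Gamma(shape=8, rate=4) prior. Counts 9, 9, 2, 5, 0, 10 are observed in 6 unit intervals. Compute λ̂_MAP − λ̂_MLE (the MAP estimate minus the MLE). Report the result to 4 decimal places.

MAP − MLE = -1.6333

Σxᵢ = 35. Posterior is Gamma(43, 10); MAP = (43−1)/10 = 42/10 ≈ 4.20000.
MLE = x̄ = 35/6 ≈ 5.83333.
Difference = 42/10 − 35/6 = -49/30 ≈ -1.6333.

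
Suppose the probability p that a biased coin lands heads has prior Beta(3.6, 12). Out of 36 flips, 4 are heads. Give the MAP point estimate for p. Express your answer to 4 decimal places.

p̂_MAP = 0.1331

Prior: Beta(3.6, 12).
Data: 4 successes in 36 trials. The binomial likelihood contributes p^4(1−p)^32, so the posterior is Beta(3.6+4, 12+32) = Beta(7.6, 44).
For Beta(a, b) with a, b > 1 the mode is (a−1)/(a+b−2) = 6.6/49.6 ≈ 0.1331.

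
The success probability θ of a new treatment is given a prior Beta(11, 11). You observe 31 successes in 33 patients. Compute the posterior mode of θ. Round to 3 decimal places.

Prior: Beta(11, 11).
Data: 31 successes in 33 trials. The binomial likelihood contributes θ^31(1−θ)^2, so the posterior is Beta(11+31, 11+2) = Beta(42, 13).
For Beta(a, b) with a, b > 1 the mode is (a−1)/(a+b−2) = 41/53 ≈ 0.774.

θ̂_MAP = 0.774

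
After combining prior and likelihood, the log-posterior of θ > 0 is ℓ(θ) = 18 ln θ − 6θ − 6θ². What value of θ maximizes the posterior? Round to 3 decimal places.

θ̂_MAP = 1.000

ℓ'(θ) = 18/θ − 6 − 12θ. Setting this to zero and multiplying by θ: 12θ² + 6θ − 18 = 0.
θ = (−6 + √(6² + 4·12·18)) / (2·12) = (−6 + √900) / 24 = (−6 + 30)/24 = 1.
ℓ''(θ) = −18/θ² − 12 < 0, confirming a maximum.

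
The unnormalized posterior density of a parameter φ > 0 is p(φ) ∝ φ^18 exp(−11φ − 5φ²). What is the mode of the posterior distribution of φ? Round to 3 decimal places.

φ̂_MAP = 0.900

ℓ'(φ) = 18/φ − 11 − 10φ. Setting this to zero and multiplying by φ: 10φ² + 11φ − 18 = 0.
φ = (−11 + √(11² + 4·10·18)) / (2·10) = (−11 + √841) / 20 = (−11 + 29)/20 = 9/10.
ℓ''(φ) = −18/φ² − 10 < 0, confirming a maximum.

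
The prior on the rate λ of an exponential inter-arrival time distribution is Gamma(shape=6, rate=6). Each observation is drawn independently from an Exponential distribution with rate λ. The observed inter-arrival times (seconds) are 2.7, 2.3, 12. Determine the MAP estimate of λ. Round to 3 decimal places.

λ̂_MAP = 0.348

The Exponential(rate=λ) likelihood is ∝ λ^n e^(−λΣtᵢ). Here n = 3 and Σtᵢ = 2.7 + 2.3 + 12 = 17.
Posterior ∝ λ^5e^(−6λ) · λ^3e^(−17λ) = λ^8e^(−23λ), i.e. Gamma(9, 23).
Mode = (a−1)/b = 8/23 ≈ 0.348.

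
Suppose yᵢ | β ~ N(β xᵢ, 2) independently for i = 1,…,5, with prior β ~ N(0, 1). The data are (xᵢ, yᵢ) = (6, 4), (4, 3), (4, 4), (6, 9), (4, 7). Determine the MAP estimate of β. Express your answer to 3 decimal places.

β̂_MAP = 1.098

log p(β | y) = −Σ(yᵢ − βxᵢ)²/(2·2) − β²/(2·1) + const.
Setting the derivative to zero: Σxᵢ(yᵢ − βxᵢ)/2 − β/1 = 0, so β = Σxᵢyᵢ / (Σxᵢ² + σ²/τ²).
Σxᵢyᵢ = 6·4 + 4·3 + 4·4 + 6·9 + 4·7 = 134; Σxᵢ² = 120; σ²/τ² = 2.
β̂_MAP = 134 / (120 + 2) = 134/122 ≈ 1.098.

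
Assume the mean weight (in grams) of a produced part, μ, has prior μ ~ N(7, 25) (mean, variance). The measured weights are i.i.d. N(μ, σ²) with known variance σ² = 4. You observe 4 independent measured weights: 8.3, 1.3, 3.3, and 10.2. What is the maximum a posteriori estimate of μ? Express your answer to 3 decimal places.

n = 4; x̄ = (8.3 + 1.3 + 3.3 + 10.2)/4 = 23.1/4 = 5.775.
For a Normal prior and Normal likelihood with known variance, the posterior is Normal; its mode equals its mean, the precision-weighted average.
Prior precision 1/σ₀² = 1/25 = 0.04; data precision n/σ² = 4/4 = 1.
μ̂ = (0.04·7 + 1·5.775) / (0.04 + 1) = 6.055/1.04 = 1211/208 ≈ 5.822.

μ̂_MAP = 5.822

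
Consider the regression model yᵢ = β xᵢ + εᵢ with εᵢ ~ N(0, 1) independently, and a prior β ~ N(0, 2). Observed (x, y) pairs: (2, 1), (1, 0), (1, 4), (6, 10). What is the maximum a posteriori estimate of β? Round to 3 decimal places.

log p(β | y) = −Σ(yᵢ − βxᵢ)²/(2·1) − β²/(2·2) + const.
Setting the derivative to zero: Σxᵢ(yᵢ − βxᵢ)/1 − β/2 = 0, so β = Σxᵢyᵢ / (Σxᵢ² + σ²/τ²).
Σxᵢyᵢ = 2·1 + 1·0 + 1·4 + 6·10 = 66; Σxᵢ² = 42; σ²/τ² = 0.5.
β̂_MAP = 66 / (42 + 0.5) = 66/42.5 ≈ 1.553.

β̂_MAP = 1.553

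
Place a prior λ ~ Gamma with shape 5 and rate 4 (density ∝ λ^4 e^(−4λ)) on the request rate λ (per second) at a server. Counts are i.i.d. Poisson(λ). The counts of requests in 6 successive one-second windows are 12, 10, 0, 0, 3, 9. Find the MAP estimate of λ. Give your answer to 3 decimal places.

Σxᵢ = 12+10+0+0+3+9 = 34, with n = 6.
Posterior ∝ λ^4e^(−4λ) · λ^34e^(−6λ) = λ^38e^(−10λ), i.e. Gamma(shape=39, rate=10).
The mode of a Gamma(a, b) with a ≥ 1 (shape–rate) is (a−1)/b = 38/10 ≈ 3.800.

λ̂_MAP = 3.800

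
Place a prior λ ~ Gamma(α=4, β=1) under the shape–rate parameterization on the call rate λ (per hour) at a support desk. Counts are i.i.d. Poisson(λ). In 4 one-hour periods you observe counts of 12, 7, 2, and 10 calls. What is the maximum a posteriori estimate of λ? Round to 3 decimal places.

Σxᵢ = 12+7+2+10 = 31, with n = 4.
Posterior ∝ λ^3e^(−1λ) · λ^31e^(−4λ) = λ^34e^(−5λ), i.e. Gamma(shape=35, rate=5).
The mode of a Gamma(a, b) with a ≥ 1 (shape–rate) is (a−1)/b = 34/5 ≈ 6.800.

λ̂_MAP = 6.800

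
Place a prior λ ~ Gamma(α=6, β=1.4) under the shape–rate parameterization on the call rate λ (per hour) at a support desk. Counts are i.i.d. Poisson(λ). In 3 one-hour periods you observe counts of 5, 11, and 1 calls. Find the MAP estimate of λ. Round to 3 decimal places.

Σxᵢ = 5+11+1 = 17, with n = 3.
Posterior ∝ λ^5e^(−1.4λ) · λ^17e^(−3λ) = λ^22e^(−4.4λ), i.e. Gamma(shape=23, rate=4.4).
The mode of a Gamma(a, b) with a ≥ 1 (shape–rate) is (a−1)/b = 22/4.4 ≈ 5.000.

λ̂_MAP = 5.000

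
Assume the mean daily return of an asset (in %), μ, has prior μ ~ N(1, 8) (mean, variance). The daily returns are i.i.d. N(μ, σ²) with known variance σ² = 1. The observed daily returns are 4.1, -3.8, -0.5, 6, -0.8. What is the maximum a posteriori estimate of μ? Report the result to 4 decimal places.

n = 5; x̄ = (4.1 + (-3.8) + (-0.5) + 6 + (-0.8))/5 = 5/5 = 1.
For a Normal prior and Normal likelihood with known variance, the posterior is Normal; its mode equals its mean, the precision-weighted average.
Prior precision 1/σ₀² = 1/8 = 0.125; data precision n/σ² = 5/1 = 5.
μ̂ = (0.125·1 + 5·1) / (0.125 + 5) = 5.125/5.125 = 1.0000.

μ̂_MAP = 1.0000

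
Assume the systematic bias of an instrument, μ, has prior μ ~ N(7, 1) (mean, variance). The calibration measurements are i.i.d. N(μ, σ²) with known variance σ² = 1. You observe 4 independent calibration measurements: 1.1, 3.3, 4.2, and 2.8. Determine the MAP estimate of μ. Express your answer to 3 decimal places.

n = 4; x̄ = (1.1 + 3.3 + 4.2 + 2.8)/4 = 11.4/4 = 2.85.
For a Normal prior and Normal likelihood with known variance, the posterior is Normal; its mode equals its mean, the precision-weighted average.
Prior precision 1/σ₀² = 1/1 = 1; data precision n/σ² = 4/1 = 4.
μ̂ = (1·7 + 4·2.85) / (1 + 4) = 18.4/5 = 3.680.

μ̂_MAP = 3.680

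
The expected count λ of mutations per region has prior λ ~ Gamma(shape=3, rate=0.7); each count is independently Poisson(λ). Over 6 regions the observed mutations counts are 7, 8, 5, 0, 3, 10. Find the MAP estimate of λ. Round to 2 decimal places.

Σxᵢ = 7+8+5+0+3+10 = 33, with n = 6.
Posterior ∝ λ^2e^(−0.7λ) · λ^33e^(−6λ) = λ^35e^(−6.7λ), i.e. Gamma(shape=36, rate=6.7).
The mode of a Gamma(a, b) with a ≥ 1 (shape–rate) is (a−1)/b = 35/6.7 ≈ 5.22.

λ̂_MAP = 5.22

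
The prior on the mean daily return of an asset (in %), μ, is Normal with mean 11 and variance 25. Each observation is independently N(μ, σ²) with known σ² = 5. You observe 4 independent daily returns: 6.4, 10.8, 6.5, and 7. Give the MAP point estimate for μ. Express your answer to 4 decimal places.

μ̂_MAP = 7.8333

n = 4; x̄ = (6.4 + 10.8 + 6.5 + 7)/4 = 30.7/4 = 7.675.
For a Normal prior and Normal likelihood with known variance, the posterior is Normal; its mode equals its mean, the precision-weighted average.
Prior precision 1/σ₀² = 1/25 = 0.04; data precision n/σ² = 4/5 = 0.8.
μ̂ = (0.04·11 + 0.8·7.675) / (0.04 + 0.8) = 6.58/0.84 = 47/6 ≈ 7.8333.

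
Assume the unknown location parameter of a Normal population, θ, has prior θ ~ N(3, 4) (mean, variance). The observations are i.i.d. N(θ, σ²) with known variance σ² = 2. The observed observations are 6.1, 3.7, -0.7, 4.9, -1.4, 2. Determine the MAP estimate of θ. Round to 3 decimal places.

θ̂_MAP = 2.477

n = 6; x̄ = (6.1 + 3.7 + (-0.7) + 4.9 + (-1.4) + 2)/6 = 14.6/6 = 73/30 ≈ 2.4333.
For a Normal prior and Normal likelihood with known variance, the posterior is Normal; its mode equals its mean, the precision-weighted average.
Prior precision 1/σ₀² = 1/4 = 0.25; data precision n/σ² = 6/2 = 3.
θ̂ = (0.25·3 + 3·(73/30)) / (0.25 + 3) = 8.05/3.25 = 161/65 ≈ 2.477.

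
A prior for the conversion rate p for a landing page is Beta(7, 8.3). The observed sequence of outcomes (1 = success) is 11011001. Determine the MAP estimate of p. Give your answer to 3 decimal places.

p̂_MAP = 0.516

Prior: Beta(7, 8.3).
Data: 5 successes in 8 trials (from the sequence). The binomial likelihood contributes p^5(1−p)^3, so the posterior is Beta(7+5, 8.3+3) = Beta(12, 11.3).
For Beta(a, b) with a, b > 1 the mode is (a−1)/(a+b−2) = 11/21.3 ≈ 0.516.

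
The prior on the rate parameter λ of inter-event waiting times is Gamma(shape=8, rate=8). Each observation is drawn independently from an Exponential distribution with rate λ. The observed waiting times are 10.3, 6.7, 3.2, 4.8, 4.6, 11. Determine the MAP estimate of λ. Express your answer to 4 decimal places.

λ̂_MAP = 0.2675

The Exponential(rate=λ) likelihood is ∝ λ^n e^(−λΣtᵢ). Here n = 6 and Σtᵢ = 10.3 + 6.7 + 3.2 + 4.8 + 4.6 + 11 = 40.6.
Posterior ∝ λ^7e^(−8λ) · λ^6e^(−40.6λ) = λ^13e^(−48.6λ), i.e. Gamma(14, 48.6).
Mode = (a−1)/b = 13/48.6 ≈ 0.2675.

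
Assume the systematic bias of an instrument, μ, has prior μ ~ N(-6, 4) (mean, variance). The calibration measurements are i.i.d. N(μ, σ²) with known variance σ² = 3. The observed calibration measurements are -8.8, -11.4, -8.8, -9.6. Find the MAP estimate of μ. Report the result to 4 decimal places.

n = 4; x̄ = ((-8.8) + (-11.4) + (-8.8) + (-9.6))/4 = -38.6/4 = -9.65.
For a Normal prior and Normal likelihood with known variance, the posterior is Normal; its mode equals its mean, the precision-weighted average.
Prior precision 1/σ₀² = 1/4 = 0.25; data precision n/σ² = 4/3.
μ̂ = (0.25·(-6) + (4/3)·(-9.65)) / (0.25 + 4/3) = (-431/30)/(19/12) = -862/95 ≈ -9.0737.

μ̂_MAP = -9.0737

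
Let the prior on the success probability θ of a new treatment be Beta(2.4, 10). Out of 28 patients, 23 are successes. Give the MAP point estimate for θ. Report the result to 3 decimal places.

θ̂_MAP = 0.635

Prior: Beta(2.4, 10).
Data: 23 successes in 28 trials. The binomial likelihood contributes θ^23(1−θ)^5, so the posterior is Beta(2.4+23, 10+5) = Beta(25.4, 15).
For Beta(a, b) with a, b > 1 the mode is (a−1)/(a+b−2) = 24.4/38.4 ≈ 0.635.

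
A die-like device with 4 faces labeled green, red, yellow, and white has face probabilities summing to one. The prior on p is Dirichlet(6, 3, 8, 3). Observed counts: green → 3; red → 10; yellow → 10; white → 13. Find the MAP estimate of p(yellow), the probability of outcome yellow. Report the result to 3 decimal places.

The posterior is Dirichlet(αᵢ + nᵢ) = Dirichlet(9, 13, 18, 16).
For a Dirichlet(a₁,…,a_K) with all aᵢ > 1, the mode has j-th component (aⱼ − 1)/(Σaᵢ − K).
Here Σaᵢ = 56 and K = 4, so p(yellow) = (18 − 1)/(56 − 4) = 17/52 ≈ 0.327.

MAP estimate of p(yellow) = 0.327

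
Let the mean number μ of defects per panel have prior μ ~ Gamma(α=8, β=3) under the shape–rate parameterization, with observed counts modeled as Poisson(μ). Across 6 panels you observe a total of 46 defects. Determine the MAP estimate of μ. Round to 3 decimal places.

μ̂_MAP = 5.889

Σxᵢ = 46, n = 6.
Posterior ∝ μ^7e^(−3μ) · μ^46e^(−6μ) = μ^53e^(−9μ), i.e. Gamma(shape=54, rate=9).
The mode of a Gamma(a, b) with a ≥ 1 (shape–rate) is (a−1)/b = 53/9 ≈ 5.889.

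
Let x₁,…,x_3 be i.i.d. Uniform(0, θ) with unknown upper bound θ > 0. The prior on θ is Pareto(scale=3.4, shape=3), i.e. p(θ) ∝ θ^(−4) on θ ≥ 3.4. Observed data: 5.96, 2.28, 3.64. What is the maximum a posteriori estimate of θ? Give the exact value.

θ̂_MAP = 5.96

The Uniform(0, θ) likelihood is θ^(−n) for θ ≥ max(xᵢ), zero otherwise. Here max(xᵢ) = 5.96.
Posterior ∝ θ^(−4) · θ^(−3) = θ^(−7) on θ ≥ max(3.4, 5.96) = 5.96.
This density is strictly decreasing in θ, so the posterior mode lies at the lower boundary of the support.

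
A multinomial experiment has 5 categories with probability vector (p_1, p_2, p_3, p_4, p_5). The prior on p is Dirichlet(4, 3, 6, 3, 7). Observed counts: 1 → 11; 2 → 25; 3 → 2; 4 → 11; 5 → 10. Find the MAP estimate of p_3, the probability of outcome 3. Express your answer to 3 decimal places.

The posterior is Dirichlet(αᵢ + nᵢ) = Dirichlet(15, 28, 8, 14, 17).
For a Dirichlet(a₁,…,a_K) with all aᵢ > 1, the mode has j-th component (aⱼ − 1)/(Σaᵢ − K).
Here Σaᵢ = 82 and K = 5, so p_3 = (8 − 1)/(82 − 5) = 7/77 ≈ 0.091.

MAP estimate: 0.091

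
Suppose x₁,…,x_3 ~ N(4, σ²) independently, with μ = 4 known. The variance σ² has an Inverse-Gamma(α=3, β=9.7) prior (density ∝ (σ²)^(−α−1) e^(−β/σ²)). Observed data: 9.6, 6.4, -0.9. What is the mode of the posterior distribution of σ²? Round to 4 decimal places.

Sum of squared deviations about the known mean: SS = (9.6−4)² + (6.4−4)² + (-0.9−4)² = 61.13.
The Normal likelihood contributes (σ²)^(−n/2) exp(−SS/(2σ²)), so the posterior is Inverse-Gamma(α + n/2, β + SS/2) = Inverse-Gamma(4.5, 40.265).
The mode of Inverse-Gamma(a, b) is b/(a+1) = 40.265/5.5 ≈ 7.3209.

σ̂²_MAP = 7.3209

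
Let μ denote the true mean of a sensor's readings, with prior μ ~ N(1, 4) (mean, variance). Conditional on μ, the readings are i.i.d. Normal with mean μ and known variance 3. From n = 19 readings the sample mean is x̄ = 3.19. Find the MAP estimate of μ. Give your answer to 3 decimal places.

n = 19, x̄ = 3.19.
For a Normal prior and Normal likelihood with known variance, the posterior is Normal; its mode equals its mean, the precision-weighted average.
Prior precision 1/σ₀² = 1/4 = 0.25; data precision n/σ² = 19/3.
μ̂ = (0.25·1 + (19/3)·3.19) / (0.25 + 19/3) = (1534/75)/(79/12) = 6136/1975 ≈ 3.107.

μ̂_MAP = 3.107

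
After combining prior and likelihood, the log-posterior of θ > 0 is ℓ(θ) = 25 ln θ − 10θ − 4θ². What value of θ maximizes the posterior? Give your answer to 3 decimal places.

θ̂_MAP = 1.250

ℓ'(θ) = 25/θ − 10 − 8θ. Setting this to zero and multiplying by θ: 8θ² + 10θ − 25 = 0.
θ = (−10 + √(10² + 4·8·25)) / (2·8) = (−10 + √900) / 16 = (−10 + 30)/16 = 5/4.
ℓ''(θ) = −25/θ² − 8 < 0, confirming a maximum.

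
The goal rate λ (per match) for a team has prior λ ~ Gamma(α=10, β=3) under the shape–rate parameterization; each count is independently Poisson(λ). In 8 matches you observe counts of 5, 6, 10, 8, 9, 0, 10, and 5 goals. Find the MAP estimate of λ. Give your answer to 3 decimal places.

λ̂_MAP = 5.636

Σxᵢ = 5+6+10+8+9+0+10+5 = 53, with n = 8.
Posterior ∝ λ^9e^(−3λ) · λ^53e^(−8λ) = λ^62e^(−11λ), i.e. Gamma(shape=63, rate=11).
The mode of a Gamma(a, b) with a ≥ 1 (shape–rate) is (a−1)/b = 62/11 ≈ 5.636.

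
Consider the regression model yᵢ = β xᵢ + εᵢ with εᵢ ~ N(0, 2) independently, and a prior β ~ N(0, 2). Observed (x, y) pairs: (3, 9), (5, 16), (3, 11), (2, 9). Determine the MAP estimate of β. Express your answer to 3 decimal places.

log p(β | y) = −Σ(yᵢ − βxᵢ)²/(2·2) − β²/(2·2) + const.
Setting the derivative to zero: Σxᵢ(yᵢ − βxᵢ)/2 − β/2 = 0, so β = Σxᵢyᵢ / (Σxᵢ² + σ²/τ²).
Σxᵢyᵢ = 3·9 + 5·16 + 3·11 + 2·9 = 158; Σxᵢ² = 47; σ²/τ² = 1.
β̂_MAP = 158 / (47 + 1) = 158/48 ≈ 3.292.

β̂_MAP = 3.292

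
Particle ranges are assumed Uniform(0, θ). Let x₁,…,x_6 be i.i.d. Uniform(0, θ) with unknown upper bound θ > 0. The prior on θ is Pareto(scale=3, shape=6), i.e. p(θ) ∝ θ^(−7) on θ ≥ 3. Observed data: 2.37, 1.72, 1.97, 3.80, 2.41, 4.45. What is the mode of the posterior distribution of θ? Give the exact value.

θ̂_MAP = 4.45

The Uniform(0, θ) likelihood is θ^(−n) for θ ≥ max(xᵢ), zero otherwise. Here max(xᵢ) = 4.45.
Posterior ∝ θ^(−7) · θ^(−6) = θ^(−13) on θ ≥ max(3, 4.45) = 4.45.
This density is strictly decreasing in θ, so the posterior mode lies at the lower boundary of the support.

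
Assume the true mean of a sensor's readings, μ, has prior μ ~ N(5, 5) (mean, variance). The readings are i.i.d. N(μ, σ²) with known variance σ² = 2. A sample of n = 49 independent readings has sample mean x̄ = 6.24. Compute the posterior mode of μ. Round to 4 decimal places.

μ̂_MAP = 6.2300

n = 49, x̄ = 6.24.
For a Normal prior and Normal likelihood with known variance, the posterior is Normal; its mode equals its mean, the precision-weighted average.
Prior precision 1/σ₀² = 1/5 = 0.2; data precision n/σ² = 49/2 = 24.5.
μ̂ = (0.2·5 + 24.5·6.24) / (0.2 + 24.5) = 153.88/24.7 = 7694/1235 ≈ 6.2300.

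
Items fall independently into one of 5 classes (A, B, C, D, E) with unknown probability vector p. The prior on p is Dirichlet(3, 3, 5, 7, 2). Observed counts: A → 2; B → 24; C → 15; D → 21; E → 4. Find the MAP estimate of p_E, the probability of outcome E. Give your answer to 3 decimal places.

MAP estimate of p_E = 0.062

The posterior is Dirichlet(αᵢ + nᵢ) = Dirichlet(5, 27, 20, 28, 6).
For a Dirichlet(a₁,…,a_K) with all aᵢ > 1, the mode has j-th component (aⱼ − 1)/(Σaᵢ − K).
Here Σaᵢ = 86 and K = 5, so p_E = (6 − 1)/(86 − 5) = 5/81 ≈ 0.062.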